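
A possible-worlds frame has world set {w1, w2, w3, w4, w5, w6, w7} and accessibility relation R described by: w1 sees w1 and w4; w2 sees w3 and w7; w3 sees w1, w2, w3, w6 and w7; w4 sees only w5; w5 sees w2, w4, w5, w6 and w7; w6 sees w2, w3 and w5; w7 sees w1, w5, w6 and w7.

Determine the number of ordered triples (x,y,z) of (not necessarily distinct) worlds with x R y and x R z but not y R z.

Enumerating: (w1,w4,w1), (w1,w4,w4), (w2,w7,w3), (w3,w1,w2), (w3,w1,w3), (w3,w1,w6), (w3,w1,w7), (w3,w2,w1), (w3,w2,w2), (w3,w2,w6), (w3,w6,w1), (w3,w6,w6), … and 27 more.
Total: 39.

39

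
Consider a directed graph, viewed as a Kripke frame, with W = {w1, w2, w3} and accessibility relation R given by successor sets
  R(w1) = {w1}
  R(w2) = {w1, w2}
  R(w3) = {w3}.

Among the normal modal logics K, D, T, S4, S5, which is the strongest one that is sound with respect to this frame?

Serial (axiom D): yes — every world has a successor (e.g. w1 R w1).
Reflexive (axiom T): yes — every world is R-related to itself.
Transitive (axiom 4): yes — every two-step R-path is closed by a direct edge.
Euclidean (axiom 5): no — w2 R w1 and w2 R w2, but not w1 R w2.
So F validates K, D, T, S4; S5 would additionally require R to be Euclidean. The strongest is S4.

S4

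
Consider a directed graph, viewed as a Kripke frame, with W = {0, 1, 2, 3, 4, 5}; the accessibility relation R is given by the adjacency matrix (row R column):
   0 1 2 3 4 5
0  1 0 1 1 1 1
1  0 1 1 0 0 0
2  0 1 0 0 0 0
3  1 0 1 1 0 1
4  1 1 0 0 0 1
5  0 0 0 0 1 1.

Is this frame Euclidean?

Euclidean: no — 0 R 2 and 0 R 3, but not 2 R 3.

No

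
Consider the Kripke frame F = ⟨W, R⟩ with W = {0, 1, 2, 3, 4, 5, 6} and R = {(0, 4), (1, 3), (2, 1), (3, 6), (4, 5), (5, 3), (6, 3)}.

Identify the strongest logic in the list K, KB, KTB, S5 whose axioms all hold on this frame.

Symmetric (axiom B): no — 0 R 4 but not 4 R 0.
Reflexive (axiom T): no — 0 is not related to itself.
Euclidean (axiom 5): no — 0 R 4 and 0 R 4, but not 4 R 4.
So F validates K; KB would additionally require R to be symmetric. The strongest is K.

K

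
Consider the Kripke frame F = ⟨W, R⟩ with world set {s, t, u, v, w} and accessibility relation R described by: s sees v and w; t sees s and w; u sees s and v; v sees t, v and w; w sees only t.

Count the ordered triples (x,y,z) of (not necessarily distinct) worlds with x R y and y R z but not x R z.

10

Enumerating: (s,v,t), (s,w,t), (t,s,v), (t,w,t), (u,s,w), (u,v,t), (u,v,w), (v,t,s), (w,t,s), (w,t,w).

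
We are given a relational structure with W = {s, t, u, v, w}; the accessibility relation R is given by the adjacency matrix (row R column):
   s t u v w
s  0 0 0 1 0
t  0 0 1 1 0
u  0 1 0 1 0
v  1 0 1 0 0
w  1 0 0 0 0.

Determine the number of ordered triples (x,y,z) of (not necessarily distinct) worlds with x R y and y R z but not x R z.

Enumerating: (s,v,s), (s,v,u), (t,u,t), (t,v,s), (u,t,u), (u,v,s), (u,v,u), (v,s,v), (v,u,t), (v,u,v), (w,s,v).

11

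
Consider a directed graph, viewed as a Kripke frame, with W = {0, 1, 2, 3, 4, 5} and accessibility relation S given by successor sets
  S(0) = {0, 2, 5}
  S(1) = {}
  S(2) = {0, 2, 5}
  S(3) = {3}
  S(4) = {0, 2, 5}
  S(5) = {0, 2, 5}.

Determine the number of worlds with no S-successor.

Enumerating: 1.

1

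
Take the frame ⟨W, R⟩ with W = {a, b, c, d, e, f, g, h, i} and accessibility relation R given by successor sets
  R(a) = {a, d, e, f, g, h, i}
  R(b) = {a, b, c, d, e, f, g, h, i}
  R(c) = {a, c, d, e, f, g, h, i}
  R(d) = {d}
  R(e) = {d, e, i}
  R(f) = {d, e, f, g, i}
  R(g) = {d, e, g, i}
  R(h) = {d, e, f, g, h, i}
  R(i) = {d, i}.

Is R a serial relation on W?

Serial: yes — every world has a successor (e.g. a R a).

Yes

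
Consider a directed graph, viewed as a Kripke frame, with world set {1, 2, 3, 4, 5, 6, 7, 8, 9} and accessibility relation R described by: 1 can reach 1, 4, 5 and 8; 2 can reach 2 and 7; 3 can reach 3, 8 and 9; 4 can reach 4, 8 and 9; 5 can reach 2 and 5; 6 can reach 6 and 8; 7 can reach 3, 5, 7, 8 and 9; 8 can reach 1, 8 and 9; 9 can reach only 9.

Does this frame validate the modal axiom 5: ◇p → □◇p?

No

By correspondence theory, 5 is valid on a frame iff R is Euclidean.
Euclidean: no — 1 R 4 and 1 R 5, but not 4 R 5.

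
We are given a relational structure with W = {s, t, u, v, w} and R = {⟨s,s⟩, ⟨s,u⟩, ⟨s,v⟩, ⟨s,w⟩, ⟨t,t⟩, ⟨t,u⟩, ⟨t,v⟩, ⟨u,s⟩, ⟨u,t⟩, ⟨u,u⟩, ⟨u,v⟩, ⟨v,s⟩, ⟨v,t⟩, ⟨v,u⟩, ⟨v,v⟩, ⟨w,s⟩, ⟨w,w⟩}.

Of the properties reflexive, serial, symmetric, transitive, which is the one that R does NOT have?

transitive

Reflexive: yes — every world is R-related to itself.
Serial: yes — every world has a successor (e.g. s R s).
Symmetric: yes — every pair in R has its reverse in R.
Transitive: no — s R u and u R t, but not s R t.
Only transitive fails.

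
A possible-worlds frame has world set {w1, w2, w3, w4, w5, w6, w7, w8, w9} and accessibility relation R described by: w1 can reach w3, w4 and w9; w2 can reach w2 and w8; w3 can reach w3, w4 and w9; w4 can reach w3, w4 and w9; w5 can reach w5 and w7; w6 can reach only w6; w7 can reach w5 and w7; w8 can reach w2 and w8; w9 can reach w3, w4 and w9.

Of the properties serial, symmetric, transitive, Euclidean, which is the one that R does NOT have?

Serial: yes — every world has a successor (e.g. w1 R w3).
Symmetric: no — w1 R w3 but not w3 R w1.
Transitive: yes — every two-step R-path is closed by a direct edge.
Euclidean: yes — any two successors of a common world are R-related.
Only symmetric fails.

symmetric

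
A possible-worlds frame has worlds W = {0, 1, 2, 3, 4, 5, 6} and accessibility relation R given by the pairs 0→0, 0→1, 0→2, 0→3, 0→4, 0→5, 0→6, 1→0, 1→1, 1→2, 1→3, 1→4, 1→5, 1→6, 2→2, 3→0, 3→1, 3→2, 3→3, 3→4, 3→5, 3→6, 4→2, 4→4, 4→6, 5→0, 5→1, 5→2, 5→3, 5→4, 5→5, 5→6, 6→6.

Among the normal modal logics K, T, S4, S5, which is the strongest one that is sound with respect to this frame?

S4

Reflexive (axiom T): yes — every world is R-related to itself.
Transitive (axiom 4): yes — every two-step R-path is closed by a direct edge.
Euclidean (axiom 5): no — 0 R 2 and 0 R 1, but not 2 R 1.
So F validates K, T, S4; S5 would additionally require R to be Euclidean. The strongest is S4.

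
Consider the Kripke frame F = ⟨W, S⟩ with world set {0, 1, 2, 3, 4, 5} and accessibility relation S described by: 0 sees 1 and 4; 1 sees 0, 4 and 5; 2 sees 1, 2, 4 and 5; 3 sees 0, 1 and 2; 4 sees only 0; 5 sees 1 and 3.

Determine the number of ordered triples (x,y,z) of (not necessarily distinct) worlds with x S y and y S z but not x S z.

21

Enumerating: (0,1,0), (0,1,5), (0,4,0), (1,0,1), (1,5,1), (1,5,3), (2,1,0), (2,4,0), (2,5,3), (3,0,4), (3,1,4), (3,1,5), … and 9 more.
Total: 21.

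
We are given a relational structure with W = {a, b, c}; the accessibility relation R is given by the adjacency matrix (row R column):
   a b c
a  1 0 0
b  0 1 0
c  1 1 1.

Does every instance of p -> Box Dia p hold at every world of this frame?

By correspondence theory, B is valid on a frame iff R is symmetric.
Symmetric: no — c R a but not a R c.

No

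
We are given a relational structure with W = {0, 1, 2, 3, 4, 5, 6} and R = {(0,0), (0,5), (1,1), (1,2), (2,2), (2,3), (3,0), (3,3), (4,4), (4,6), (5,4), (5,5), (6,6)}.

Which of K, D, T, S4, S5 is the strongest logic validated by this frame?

Serial (axiom D): yes — every world has a successor (e.g. 0 R 0).
Reflexive (axiom T): yes — every world is R-related to itself.
Transitive (axiom 4): no — 0 R 5 and 5 R 4, but not 0 R 4.
Euclidean (axiom 5): no — 0 R 5 and 0 R 0, but not 5 R 0.
So F validates K, D, T; S4 would additionally require R to be transitive. The strongest is T.

T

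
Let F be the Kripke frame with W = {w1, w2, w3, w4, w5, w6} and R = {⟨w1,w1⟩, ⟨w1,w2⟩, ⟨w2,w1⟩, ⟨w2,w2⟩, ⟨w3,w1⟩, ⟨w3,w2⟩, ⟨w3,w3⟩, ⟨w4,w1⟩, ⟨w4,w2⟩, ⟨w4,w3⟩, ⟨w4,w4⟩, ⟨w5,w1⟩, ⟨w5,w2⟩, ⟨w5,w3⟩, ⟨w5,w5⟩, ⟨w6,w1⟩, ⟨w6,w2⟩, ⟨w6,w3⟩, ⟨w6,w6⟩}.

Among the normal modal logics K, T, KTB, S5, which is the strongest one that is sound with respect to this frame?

Reflexive (axiom T): yes — every world is R-related to itself.
Symmetric (axiom B): no — w3 R w1 but not w1 R w3.
Euclidean (axiom 5): no — w4 R w1 and w4 R w3, but not w1 R w3.
So F validates K, T; KTB would additionally require R to be symmetric. The strongest is T.

T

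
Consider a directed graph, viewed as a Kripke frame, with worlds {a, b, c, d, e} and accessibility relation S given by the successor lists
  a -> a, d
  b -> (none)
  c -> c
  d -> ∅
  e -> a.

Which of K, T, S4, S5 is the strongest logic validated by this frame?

Reflexive (axiom T): no — b is not related to itself.
Transitive (axiom 4): no — e S a and a S d, but not e S d.
Euclidean (axiom 5): no — a S d and a S a, but not d S a.
So F validates K; T would additionally require S to be reflexive. The strongest is K.

K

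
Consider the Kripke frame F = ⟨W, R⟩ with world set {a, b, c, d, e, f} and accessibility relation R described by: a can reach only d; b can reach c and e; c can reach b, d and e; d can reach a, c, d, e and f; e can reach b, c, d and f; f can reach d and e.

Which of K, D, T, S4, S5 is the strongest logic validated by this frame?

Serial (axiom D): yes — every world has a successor (e.g. a R d).
Reflexive (axiom T): no — a is not related to itself.
Transitive (axiom 4): no — a R d and d R c, but not a R c.
Euclidean (axiom 5): no — c R b and c R d, but not b R d.
So F validates K, D; T would additionally require R to be reflexive. The strongest is D.

D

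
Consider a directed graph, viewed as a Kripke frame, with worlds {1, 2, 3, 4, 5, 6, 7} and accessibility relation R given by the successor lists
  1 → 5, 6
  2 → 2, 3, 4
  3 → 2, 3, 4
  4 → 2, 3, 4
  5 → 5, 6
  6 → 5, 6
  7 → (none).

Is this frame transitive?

Transitive: yes — every two-step R-path is closed by a direct edge.

Yes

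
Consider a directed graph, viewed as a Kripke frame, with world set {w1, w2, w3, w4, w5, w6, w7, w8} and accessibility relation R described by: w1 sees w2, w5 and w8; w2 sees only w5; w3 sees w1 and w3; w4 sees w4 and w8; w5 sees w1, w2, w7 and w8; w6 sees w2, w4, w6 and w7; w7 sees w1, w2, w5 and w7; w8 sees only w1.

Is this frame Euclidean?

No

Euclidean: no — w1 R w2 and w1 R w8, but not w2 R w8.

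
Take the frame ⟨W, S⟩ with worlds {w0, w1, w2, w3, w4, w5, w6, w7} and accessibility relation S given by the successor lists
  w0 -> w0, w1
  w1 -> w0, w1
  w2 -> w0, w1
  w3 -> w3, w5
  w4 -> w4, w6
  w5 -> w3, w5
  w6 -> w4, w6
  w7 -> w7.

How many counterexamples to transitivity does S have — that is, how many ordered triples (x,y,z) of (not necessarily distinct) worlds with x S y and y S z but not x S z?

0

S is transitive; there are no such tuples.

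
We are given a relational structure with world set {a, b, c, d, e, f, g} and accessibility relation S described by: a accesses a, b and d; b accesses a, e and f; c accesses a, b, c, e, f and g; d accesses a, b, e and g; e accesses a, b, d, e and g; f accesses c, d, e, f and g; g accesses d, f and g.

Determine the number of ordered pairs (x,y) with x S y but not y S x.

10

Enumerating: (b,f), (c,a), (c,b), (c,e), (c,g), (d,b), (e,a), (e,g), (f,d), (f,e).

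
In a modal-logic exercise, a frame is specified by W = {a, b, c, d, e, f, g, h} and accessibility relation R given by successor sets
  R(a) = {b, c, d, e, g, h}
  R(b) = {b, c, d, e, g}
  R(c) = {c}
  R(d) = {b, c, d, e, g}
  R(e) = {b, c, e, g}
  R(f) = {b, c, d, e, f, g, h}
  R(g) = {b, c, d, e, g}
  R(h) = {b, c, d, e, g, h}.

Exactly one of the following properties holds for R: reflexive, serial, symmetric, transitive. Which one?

serial

Reflexive: no — a is not related to itself.
Serial: yes — every world has a successor (e.g. a R b).
Symmetric: no — a R b but not b R a.
Transitive: no — e R b and b R d, but not e R d.
Only serial holds.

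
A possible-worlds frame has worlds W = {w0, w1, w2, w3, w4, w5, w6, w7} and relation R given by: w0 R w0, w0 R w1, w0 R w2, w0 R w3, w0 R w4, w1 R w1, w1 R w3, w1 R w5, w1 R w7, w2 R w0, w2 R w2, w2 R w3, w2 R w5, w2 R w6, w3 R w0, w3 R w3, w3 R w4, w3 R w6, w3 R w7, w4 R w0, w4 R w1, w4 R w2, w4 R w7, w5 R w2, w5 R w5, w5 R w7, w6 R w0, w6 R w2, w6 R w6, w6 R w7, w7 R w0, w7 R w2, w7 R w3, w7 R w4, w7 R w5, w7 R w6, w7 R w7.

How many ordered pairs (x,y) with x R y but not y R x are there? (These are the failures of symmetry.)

12

Enumerating: (w0,w1), (w1,w3), (w1,w5), (w1,w7), (w2,w3), (w3,w4), (w3,w6), (w4,w1), (w4,w2), (w6,w0), (w7,w0), (w7,w2).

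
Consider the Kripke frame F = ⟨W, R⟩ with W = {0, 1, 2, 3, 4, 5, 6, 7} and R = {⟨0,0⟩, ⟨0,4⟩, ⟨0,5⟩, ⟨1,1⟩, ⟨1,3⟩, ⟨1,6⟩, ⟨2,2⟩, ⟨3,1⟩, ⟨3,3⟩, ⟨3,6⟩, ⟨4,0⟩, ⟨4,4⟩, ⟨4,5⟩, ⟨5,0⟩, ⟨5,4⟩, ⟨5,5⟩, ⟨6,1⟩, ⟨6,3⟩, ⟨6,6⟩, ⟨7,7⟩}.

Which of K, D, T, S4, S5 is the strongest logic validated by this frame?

S5

Serial (axiom D): yes — every world has a successor (e.g. 0 R 0).
Reflexive (axiom T): yes — every world is R-related to itself.
Transitive (axiom 4): yes — every two-step R-path is closed by a direct edge.
Euclidean (axiom 5): yes — any two successors of a common world are R-related.
So F validates K, D, T, S4, S5. The strongest is S5.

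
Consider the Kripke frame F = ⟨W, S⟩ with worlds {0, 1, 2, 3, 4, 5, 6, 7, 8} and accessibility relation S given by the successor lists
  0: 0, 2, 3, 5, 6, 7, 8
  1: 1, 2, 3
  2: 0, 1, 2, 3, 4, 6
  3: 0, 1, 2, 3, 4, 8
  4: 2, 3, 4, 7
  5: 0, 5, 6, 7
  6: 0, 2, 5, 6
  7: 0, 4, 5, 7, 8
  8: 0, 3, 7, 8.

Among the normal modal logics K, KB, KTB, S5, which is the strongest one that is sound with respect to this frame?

Symmetric (axiom B): yes — every pair in S has its reverse in S.
Reflexive (axiom T): yes — every world is S-related to itself.
Euclidean (axiom 5): no — 0 S 2 and 0 S 5, but not 2 S 5.
So F validates K, KB, KTB; S5 would additionally require S to be Euclidean. The strongest is KTB.

KTB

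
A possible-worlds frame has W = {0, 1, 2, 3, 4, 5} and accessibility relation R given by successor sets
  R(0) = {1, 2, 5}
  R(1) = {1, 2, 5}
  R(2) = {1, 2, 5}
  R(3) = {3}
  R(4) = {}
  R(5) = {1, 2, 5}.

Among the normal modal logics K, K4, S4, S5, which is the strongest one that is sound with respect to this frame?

Transitive (axiom 4): yes — every two-step R-path is closed by a direct edge.
Reflexive (axiom T): no — 0 is not related to itself.
Euclidean (axiom 5): yes — any two successors of a common world are R-related.
So F validates K, K4; S4 would additionally require R to be reflexive. The strongest is K4.

K4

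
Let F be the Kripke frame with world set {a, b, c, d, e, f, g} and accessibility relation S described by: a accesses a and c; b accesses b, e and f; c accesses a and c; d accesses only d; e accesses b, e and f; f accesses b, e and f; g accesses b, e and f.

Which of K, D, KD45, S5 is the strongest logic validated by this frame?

KD45

Serial (axiom D): yes — every world has a successor (e.g. a S a).
Euclidean (axiom 5): yes — any two successors of a common world are S-related.
Transitive (axiom 4): yes — every two-step S-path is closed by a direct edge.
Reflexive (axiom T): no — g is not related to itself.
So F validates K, D, KD45; S5 would additionally require S to be reflexive. The strongest is KD45.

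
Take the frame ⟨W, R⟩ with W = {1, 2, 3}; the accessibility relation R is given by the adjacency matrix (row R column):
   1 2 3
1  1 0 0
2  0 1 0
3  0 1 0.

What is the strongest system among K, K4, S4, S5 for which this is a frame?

Transitive (axiom 4): yes — every two-step R-path is closed by a direct edge.
Reflexive (axiom T): no — 3 is not related to itself.
Euclidean (axiom 5): yes — any two successors of a common world are R-related.
So F validates K, K4; S4 would additionally require R to be reflexive. The strongest is K4.

K4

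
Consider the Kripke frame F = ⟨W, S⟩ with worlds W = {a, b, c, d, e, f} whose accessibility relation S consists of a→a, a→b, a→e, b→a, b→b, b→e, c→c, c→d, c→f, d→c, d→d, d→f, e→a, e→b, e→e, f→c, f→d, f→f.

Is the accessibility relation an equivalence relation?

Yes

Reflexive: yes — every world is S-related to itself.
Symmetric: yes — every pair in S has its reverse in S.
Transitive: yes — every two-step S-path is closed by a direct edge.
So S is an equivalence relation.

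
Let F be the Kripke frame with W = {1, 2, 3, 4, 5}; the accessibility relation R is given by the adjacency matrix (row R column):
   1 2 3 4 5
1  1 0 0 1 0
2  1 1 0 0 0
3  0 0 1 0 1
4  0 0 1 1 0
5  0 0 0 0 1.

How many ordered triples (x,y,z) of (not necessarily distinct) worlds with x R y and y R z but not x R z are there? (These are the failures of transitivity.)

3

Enumerating: (1,4,3), (2,1,4), (4,3,5).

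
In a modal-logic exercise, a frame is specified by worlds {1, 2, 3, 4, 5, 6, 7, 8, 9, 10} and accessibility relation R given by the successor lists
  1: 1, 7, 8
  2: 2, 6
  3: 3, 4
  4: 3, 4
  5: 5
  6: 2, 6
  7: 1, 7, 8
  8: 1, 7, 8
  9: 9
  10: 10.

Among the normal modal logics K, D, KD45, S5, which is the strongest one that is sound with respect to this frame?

Serial (axiom D): yes — every world has a successor (e.g. 1 R 1).
Euclidean (axiom 5): yes — any two successors of a common world are R-related.
Transitive (axiom 4): yes — every two-step R-path is closed by a direct edge.
Reflexive (axiom T): yes — every world is R-related to itself.
So F validates K, D, KD45, S5. The strongest is S5.

S5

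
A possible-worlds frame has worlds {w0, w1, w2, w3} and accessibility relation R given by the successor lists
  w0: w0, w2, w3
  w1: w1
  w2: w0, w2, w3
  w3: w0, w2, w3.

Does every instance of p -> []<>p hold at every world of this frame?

By correspondence theory, B is valid on a frame iff R is symmetric.
Symmetric: yes — every pair in R has its reverse in R.

Yes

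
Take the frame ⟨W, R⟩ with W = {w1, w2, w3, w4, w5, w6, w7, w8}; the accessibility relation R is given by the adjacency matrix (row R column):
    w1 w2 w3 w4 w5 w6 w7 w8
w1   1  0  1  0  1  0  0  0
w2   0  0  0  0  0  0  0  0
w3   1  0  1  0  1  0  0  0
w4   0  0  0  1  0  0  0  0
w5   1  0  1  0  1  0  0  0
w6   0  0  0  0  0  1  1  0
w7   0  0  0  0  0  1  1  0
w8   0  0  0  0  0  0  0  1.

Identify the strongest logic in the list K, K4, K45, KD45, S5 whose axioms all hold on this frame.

K45

Transitive (axiom 4): yes — every two-step R-path is closed by a direct edge.
Euclidean (axiom 5): yes — any two successors of a common world are R-related.
Serial (axiom D): no — w2 has no R-successor.
Reflexive (axiom T): no — w2 is not related to itself.
So F validates K, K4, K45; KD45 would additionally require R to be serial. The strongest is K45.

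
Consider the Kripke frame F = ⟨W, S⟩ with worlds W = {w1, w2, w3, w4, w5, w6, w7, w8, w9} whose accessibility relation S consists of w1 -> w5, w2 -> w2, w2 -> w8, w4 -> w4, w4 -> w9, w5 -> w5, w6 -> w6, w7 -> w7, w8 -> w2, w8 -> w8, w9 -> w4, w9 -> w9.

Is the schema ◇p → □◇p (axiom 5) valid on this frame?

Yes

Axiom 5 corresponds to the accessibility relation being Euclidean.
Euclidean: yes — any two successors of a common world are S-related.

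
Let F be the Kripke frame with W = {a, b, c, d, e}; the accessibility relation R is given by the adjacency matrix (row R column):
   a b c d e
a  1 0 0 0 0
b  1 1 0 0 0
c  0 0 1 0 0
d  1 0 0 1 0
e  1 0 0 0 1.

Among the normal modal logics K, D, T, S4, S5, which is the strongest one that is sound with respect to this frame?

Serial (axiom D): yes — every world has a successor (e.g. a R a).
Reflexive (axiom T): yes — every world is R-related to itself.
Transitive (axiom 4): yes — every two-step R-path is closed by a direct edge.
Euclidean (axiom 5): no — b R a and b R b, but not a R b.
So F validates K, D, T, S4; S5 would additionally require R to be Euclidean. The strongest is S4.

S4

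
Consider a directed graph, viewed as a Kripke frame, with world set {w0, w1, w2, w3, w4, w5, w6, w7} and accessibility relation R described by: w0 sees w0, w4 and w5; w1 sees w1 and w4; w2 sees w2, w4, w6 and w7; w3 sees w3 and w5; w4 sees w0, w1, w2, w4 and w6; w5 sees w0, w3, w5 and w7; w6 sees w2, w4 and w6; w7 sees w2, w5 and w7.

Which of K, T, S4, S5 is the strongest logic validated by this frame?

T

Reflexive (axiom T): yes — every world is R-related to itself.
Transitive (axiom 4): no — w0 R w4 and w4 R w1, but not w0 R w1.
Euclidean (axiom 5): no — w0 R w4 and w0 R w5, but not w4 R w5.
So F validates K, T; S4 would additionally require R to be transitive. The strongest is T.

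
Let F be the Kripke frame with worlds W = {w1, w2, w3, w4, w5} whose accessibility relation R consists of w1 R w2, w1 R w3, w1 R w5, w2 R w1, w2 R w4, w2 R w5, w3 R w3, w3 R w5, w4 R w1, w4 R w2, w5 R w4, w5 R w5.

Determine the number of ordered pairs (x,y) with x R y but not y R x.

Enumerating: (w1,w3), (w1,w5), (w2,w5), (w3,w5), (w4,w1), (w5,w4).

6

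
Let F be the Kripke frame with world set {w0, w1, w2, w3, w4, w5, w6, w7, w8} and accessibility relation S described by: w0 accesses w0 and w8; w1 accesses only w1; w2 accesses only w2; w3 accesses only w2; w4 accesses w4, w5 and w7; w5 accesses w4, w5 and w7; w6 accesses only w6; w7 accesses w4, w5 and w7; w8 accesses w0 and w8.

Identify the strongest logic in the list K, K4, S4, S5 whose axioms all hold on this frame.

Transitive (axiom 4): yes — every two-step S-path is closed by a direct edge.
Reflexive (axiom T): no — w3 is not related to itself.
Euclidean (axiom 5): yes — any two successors of a common world are S-related.
So F validates K, K4; S4 would additionally require S to be reflexive. The strongest is K4.

K4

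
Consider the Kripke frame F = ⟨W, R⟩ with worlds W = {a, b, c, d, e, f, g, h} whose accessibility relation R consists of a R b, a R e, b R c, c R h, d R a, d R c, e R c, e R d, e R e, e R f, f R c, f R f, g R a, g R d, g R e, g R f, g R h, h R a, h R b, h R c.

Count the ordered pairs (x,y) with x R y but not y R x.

16

Enumerating: (a,b), (a,e), (b,c), (d,a), (d,c), (e,c), (e,d), (e,f), (f,c), (g,a), (g,d), (g,e), (g,f), (g,h), (h,a), (h,b).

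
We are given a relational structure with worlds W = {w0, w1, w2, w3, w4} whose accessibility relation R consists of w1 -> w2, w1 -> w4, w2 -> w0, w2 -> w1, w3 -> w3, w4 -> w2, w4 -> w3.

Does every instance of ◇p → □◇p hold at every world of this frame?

No

By correspondence theory, 5 is valid on a frame iff R is Euclidean.
Euclidean: no — w1 R w2 and w1 R w4, but not w2 R w4.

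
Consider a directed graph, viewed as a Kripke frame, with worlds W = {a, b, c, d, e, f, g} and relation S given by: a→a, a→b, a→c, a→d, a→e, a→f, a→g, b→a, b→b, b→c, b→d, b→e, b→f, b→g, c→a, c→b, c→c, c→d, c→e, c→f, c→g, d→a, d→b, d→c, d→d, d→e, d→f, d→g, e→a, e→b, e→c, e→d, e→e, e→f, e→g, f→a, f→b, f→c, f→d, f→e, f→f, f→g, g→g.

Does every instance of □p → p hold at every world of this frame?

Yes

Axiom T corresponds to the accessibility relation being reflexive.
Reflexive: yes — every world is S-related to itself.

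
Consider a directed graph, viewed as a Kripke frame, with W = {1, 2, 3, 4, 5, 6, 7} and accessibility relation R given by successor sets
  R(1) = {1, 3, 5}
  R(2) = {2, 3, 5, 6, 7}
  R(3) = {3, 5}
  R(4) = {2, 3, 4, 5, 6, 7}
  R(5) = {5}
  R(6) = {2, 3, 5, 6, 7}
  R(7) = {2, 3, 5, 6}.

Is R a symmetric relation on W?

No

Symmetric: no — 1 R 3 but not 3 R 1.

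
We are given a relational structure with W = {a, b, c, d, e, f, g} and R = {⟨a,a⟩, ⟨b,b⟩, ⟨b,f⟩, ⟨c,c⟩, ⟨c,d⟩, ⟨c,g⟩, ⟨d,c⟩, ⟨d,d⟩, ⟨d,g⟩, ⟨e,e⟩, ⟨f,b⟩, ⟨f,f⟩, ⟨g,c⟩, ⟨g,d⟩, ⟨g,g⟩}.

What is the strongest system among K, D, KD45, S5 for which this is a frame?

S5

Serial (axiom D): yes — every world has a successor (e.g. a R a).
Euclidean (axiom 5): yes — any two successors of a common world are R-related.
Transitive (axiom 4): yes — every two-step R-path is closed by a direct edge.
Reflexive (axiom T): yes — every world is R-related to itself.
So F validates K, D, KD45, S5. The strongest is S5.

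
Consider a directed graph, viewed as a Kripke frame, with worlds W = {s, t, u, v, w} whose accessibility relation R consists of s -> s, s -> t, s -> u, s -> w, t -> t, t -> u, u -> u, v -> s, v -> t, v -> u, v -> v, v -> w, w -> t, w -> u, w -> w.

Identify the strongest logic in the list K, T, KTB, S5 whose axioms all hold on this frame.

Reflexive (axiom T): yes — every world is R-related to itself.
Symmetric (axiom B): no — s R t but not t R s.
Euclidean (axiom 5): no — s R t and s R w, but not t R w.
So F validates K, T; KTB would additionally require R to be symmetric. The strongest is T.

T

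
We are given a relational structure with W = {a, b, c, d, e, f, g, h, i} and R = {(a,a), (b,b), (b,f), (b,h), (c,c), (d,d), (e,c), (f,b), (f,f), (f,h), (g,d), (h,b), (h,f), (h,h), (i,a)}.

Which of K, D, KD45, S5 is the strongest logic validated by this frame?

KD45

Serial (axiom D): yes — every world has a successor (e.g. a R a).
Euclidean (axiom 5): yes — any two successors of a common world are R-related.
Transitive (axiom 4): yes — every two-step R-path is closed by a direct edge.
Reflexive (axiom T): no — e is not related to itself.
So F validates K, D, KD45; S5 would additionally require R to be reflexive. The strongest is KD45.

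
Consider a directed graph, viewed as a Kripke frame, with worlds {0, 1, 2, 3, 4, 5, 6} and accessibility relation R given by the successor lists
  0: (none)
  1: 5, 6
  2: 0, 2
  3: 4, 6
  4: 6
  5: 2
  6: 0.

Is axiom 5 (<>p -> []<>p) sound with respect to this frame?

Axiom 5 corresponds to the accessibility relation being Euclidean.
Euclidean: no — 1 R 5 and 1 R 6, but not 5 R 6.

No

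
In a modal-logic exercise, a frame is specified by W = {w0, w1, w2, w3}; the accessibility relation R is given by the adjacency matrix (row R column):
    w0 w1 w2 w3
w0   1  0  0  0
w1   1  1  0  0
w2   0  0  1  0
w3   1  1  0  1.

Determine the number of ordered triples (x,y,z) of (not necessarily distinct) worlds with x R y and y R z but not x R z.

0

R is transitive; there are no such tuples.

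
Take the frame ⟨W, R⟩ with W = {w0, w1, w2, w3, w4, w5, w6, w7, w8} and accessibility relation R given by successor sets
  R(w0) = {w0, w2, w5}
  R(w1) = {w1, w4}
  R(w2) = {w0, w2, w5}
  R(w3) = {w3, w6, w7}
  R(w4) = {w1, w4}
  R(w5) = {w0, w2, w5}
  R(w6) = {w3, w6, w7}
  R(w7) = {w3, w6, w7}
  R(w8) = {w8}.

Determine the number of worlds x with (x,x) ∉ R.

0

R is reflexive; there are no such worlds.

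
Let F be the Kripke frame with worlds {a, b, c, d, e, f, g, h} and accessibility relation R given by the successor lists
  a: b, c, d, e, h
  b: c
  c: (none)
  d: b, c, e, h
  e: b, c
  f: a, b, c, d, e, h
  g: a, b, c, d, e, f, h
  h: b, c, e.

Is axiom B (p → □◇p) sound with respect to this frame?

Axiom B corresponds to the accessibility relation being symmetric.
Symmetric: no — a R b but not b R a.

No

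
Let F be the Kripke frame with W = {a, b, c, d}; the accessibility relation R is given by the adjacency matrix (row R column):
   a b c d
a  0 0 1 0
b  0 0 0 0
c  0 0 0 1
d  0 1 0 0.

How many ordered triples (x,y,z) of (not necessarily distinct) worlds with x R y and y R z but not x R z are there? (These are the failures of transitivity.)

Enumerating: (a,c,d), (c,d,b).

2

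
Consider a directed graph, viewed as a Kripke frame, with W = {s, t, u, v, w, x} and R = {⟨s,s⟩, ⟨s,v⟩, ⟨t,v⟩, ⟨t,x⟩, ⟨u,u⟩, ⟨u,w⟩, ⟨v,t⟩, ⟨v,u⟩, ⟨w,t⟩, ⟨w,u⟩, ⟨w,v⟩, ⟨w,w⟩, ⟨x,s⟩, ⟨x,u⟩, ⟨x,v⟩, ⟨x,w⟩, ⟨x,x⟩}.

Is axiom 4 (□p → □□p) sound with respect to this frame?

No

Axiom 4 corresponds to the accessibility relation being transitive.
Transitive: no — s R v and v R t, but not s R t.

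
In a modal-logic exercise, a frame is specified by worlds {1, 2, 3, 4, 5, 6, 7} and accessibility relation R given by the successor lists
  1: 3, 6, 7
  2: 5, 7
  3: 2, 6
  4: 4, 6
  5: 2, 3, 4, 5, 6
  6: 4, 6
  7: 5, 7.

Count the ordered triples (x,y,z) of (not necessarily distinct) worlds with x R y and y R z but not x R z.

15

Enumerating: (1,3,2), (1,6,4), (1,7,5), (2,5,2), (2,5,3), (2,5,4), (2,5,6), (3,2,5), (3,2,7), (3,6,4), (5,2,7), (7,5,2), (7,5,3), (7,5,4), (7,5,6).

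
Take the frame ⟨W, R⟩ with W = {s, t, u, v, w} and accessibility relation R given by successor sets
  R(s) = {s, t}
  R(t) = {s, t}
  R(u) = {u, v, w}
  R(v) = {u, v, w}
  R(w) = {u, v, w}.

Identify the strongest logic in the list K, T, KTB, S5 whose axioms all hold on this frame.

S5

Reflexive (axiom T): yes — every world is R-related to itself.
Symmetric (axiom B): yes — every pair in R has its reverse in R.
Euclidean (axiom 5): yes — any two successors of a common world are R-related.
So F validates K, T, KTB, S5. The strongest is S5.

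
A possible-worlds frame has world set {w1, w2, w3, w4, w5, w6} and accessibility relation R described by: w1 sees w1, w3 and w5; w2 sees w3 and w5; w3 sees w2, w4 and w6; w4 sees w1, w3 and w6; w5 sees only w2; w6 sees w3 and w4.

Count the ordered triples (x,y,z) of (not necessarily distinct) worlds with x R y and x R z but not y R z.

25

Enumerating: (w1,w3,w1), (w1,w3,w3), (w1,w3,w5), (w1,w5,w1), (w1,w5,w3), (w1,w5,w5), (w2,w3,w3), (w2,w3,w5), (w2,w5,w3), (w2,w5,w5), (w3,w2,w2), (w3,w2,w4), … and 13 more.
Total: 25.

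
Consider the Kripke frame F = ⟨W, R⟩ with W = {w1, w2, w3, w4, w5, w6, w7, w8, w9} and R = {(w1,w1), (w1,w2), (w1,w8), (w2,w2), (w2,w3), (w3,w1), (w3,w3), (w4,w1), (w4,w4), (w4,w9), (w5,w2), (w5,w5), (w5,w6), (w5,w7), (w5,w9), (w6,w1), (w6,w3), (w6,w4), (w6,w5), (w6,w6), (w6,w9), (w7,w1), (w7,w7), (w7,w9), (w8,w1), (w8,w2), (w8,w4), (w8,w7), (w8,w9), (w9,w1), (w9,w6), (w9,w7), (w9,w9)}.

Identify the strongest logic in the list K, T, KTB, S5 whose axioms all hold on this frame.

Reflexive (axiom T): no — w8 is not related to itself.
Symmetric (axiom B): no — w1 R w2 but not w2 R w1.
Euclidean (axiom 5): no — w1 R w2 and w1 R w8, but not w2 R w8.
So F validates K; T would additionally require R to be reflexive. The strongest is K.

K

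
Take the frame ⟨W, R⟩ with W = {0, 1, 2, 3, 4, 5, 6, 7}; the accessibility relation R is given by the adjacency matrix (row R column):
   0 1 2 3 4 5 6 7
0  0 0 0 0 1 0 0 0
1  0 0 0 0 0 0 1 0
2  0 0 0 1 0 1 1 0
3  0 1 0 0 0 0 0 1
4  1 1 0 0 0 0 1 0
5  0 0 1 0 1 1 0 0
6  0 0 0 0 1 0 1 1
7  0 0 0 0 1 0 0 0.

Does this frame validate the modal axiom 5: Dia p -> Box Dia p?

Axiom 5 corresponds to the accessibility relation being Euclidean.
Euclidean: no — 2 R 3 and 2 R 5, but not 3 R 5.

No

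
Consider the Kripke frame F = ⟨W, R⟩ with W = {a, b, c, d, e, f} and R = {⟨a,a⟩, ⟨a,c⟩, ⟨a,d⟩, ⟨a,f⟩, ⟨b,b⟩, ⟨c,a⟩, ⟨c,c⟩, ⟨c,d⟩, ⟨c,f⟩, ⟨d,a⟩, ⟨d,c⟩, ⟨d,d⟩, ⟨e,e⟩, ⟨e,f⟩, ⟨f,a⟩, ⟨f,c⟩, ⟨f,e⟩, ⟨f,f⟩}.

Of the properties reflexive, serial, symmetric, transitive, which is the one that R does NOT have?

transitive

Reflexive: yes — every world is R-related to itself.
Serial: yes — every world has a successor (e.g. a R a).
Symmetric: yes — every pair in R has its reverse in R.
Transitive: no — a R f and f R e, but not a R e.
Only transitive fails.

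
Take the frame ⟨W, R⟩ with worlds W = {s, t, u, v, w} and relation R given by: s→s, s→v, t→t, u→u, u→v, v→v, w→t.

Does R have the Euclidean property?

No

Euclidean: no — s R v and s R s, but not v R s.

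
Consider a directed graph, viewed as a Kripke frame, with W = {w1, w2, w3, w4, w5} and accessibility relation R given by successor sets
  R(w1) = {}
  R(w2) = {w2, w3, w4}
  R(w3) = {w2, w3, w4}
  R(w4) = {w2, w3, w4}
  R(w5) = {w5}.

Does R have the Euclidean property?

Yes

Euclidean: yes — any two successors of a common world are R-related.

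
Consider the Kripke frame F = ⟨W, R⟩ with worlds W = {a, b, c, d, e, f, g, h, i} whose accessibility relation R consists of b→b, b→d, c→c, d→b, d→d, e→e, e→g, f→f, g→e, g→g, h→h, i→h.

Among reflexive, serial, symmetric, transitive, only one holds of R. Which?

transitive

Reflexive: no — a is not related to itself.
Serial: no — a has no R-successor.
Symmetric: no — i R h but not h R i.
Transitive: yes — every two-step R-path is closed by a direct edge.
Only transitive holds.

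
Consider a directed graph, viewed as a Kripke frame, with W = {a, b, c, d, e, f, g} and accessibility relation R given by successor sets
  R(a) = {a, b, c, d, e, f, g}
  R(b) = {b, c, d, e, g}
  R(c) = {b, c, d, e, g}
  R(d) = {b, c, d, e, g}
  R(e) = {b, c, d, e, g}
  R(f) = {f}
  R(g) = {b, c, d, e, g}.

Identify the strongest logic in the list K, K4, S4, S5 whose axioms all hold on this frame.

Transitive (axiom 4): yes — every two-step R-path is closed by a direct edge.
Reflexive (axiom T): yes — every world is R-related to itself.
Euclidean (axiom 5): no — a R b and a R f, but not b R f.
So F validates K, K4, S4; S5 would additionally require R to be Euclidean. The strongest is S4.

S4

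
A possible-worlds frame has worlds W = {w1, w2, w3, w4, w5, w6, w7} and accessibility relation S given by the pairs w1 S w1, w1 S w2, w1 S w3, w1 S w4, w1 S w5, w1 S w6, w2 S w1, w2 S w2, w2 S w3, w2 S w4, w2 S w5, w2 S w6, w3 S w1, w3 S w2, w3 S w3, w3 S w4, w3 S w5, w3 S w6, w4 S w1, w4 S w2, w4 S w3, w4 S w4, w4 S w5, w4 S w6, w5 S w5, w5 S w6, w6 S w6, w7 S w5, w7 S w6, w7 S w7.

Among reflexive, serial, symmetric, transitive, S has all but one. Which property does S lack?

symmetric

Reflexive: yes — every world is S-related to itself.
Serial: yes — every world has a successor (e.g. w1 S w1).
Symmetric: no — w1 S w5 but not w5 S w1.
Transitive: yes — every two-step S-path is closed by a direct edge.
Only symmetric fails.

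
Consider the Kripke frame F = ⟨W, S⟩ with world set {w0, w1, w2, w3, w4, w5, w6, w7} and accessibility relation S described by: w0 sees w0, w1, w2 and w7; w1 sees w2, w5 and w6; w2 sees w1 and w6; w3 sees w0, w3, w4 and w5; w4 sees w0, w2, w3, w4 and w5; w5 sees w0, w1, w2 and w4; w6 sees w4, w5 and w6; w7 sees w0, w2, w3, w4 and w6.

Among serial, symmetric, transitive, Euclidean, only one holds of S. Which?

Serial: yes — every world has a successor (e.g. w0 S w0).
Symmetric: no — w0 S w1 but not w1 S w0.
Transitive: no — w0 S w1 and w1 S w5, but not w0 S w5.
Euclidean: no — w0 S w1 and w0 S w7, but not w1 S w7.
Only serial holds.

serial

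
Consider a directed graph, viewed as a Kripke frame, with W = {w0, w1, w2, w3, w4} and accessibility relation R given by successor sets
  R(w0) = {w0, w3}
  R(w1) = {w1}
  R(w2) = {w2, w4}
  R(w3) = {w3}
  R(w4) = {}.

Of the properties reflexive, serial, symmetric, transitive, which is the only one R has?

Reflexive: no — w4 is not related to itself.
Serial: no — w4 has no R-successor.
Symmetric: no — w0 R w3 but not w3 R w0.
Transitive: yes — every two-step R-path is closed by a direct edge.
Only transitive holds.

transitive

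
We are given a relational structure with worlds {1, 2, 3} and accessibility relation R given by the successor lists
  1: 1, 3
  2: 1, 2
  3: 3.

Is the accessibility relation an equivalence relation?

No

Reflexive: yes — every world is R-related to itself.
Symmetric: no — 1 R 3 but not 3 R 1.
Transitive: no — 2 R 1 and 1 R 3, but not 2 R 3.
So R is not an equivalence relation.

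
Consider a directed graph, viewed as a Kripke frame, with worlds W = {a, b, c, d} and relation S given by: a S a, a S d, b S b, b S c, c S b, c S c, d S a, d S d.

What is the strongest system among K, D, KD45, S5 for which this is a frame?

S5

Serial (axiom D): yes — every world has a successor (e.g. a S a).
Euclidean (axiom 5): yes — any two successors of a common world are S-related.
Transitive (axiom 4): yes — every two-step S-path is closed by a direct edge.
Reflexive (axiom T): yes — every world is S-related to itself.
So F validates K, D, KD45, S5. The strongest is S5.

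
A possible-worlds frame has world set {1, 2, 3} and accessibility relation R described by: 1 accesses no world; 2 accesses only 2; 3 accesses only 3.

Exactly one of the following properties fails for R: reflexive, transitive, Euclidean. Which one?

Reflexive: no — 1 is not related to itself.
Transitive: yes — every two-step R-path is closed by a direct edge.
Euclidean: yes — any two successors of a common world are R-related.
Only reflexive fails.

reflexive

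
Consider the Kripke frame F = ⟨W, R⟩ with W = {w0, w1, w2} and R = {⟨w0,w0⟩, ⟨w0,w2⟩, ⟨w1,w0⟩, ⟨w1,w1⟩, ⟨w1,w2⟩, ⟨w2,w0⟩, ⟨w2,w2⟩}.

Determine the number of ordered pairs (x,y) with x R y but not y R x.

Enumerating: (w1,w0), (w1,w2).

2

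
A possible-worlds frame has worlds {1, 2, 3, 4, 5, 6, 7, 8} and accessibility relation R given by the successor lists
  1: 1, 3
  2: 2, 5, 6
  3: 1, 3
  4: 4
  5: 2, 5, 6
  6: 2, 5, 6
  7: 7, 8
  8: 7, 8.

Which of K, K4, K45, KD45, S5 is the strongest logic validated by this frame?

Transitive (axiom 4): yes — every two-step R-path is closed by a direct edge.
Euclidean (axiom 5): yes — any two successors of a common world are R-related.
Serial (axiom D): yes — every world has a successor (e.g. 1 R 1).
Reflexive (axiom T): yes — every world is R-related to itself.
So F validates K, K4, K45, KD45, S5. The strongest is S5.

S5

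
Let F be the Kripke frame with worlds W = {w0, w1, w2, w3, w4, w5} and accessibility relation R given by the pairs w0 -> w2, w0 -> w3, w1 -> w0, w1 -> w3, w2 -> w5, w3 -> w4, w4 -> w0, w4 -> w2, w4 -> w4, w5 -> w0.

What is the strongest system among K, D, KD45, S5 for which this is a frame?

D

Serial (axiom D): yes — every world has a successor (e.g. w0 R w2).
Euclidean (axiom 5): no — w0 R w2 and w0 R w3, but not w2 R w3.
Transitive (axiom 4): no — w0 R w2 and w2 R w5, but not w0 R w5.
Reflexive (axiom T): no — w0 is not related to itself.
So F validates K, D; KD45 would additionally require R to be Euclidean and transitive. The strongest is D.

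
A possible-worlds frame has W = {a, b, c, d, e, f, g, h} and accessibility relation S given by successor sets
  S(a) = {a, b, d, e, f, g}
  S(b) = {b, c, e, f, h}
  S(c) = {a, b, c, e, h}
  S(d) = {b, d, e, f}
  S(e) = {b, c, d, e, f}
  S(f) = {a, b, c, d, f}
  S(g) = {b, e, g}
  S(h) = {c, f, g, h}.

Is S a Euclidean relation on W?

No

Euclidean: no — a S b and a S d, but not b S d.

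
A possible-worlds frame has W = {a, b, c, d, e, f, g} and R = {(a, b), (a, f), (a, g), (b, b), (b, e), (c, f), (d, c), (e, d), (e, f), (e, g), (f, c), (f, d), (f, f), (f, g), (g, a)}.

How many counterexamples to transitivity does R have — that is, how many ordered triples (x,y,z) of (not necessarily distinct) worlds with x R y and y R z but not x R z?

18

Enumerating: (a,b,e), (a,f,c), (a,f,d), (a,g,a), (b,e,d), (b,e,f), (b,e,g), (c,f,c), (c,f,d), (c,f,g), (d,c,f), (e,d,c), (e,f,c), (e,g,a), (f,g,a), (g,a,b), (g,a,f), (g,a,g).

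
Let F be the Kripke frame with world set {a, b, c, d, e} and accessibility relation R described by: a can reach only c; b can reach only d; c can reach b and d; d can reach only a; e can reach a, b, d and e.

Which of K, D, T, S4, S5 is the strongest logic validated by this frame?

D

Serial (axiom D): yes — every world has a successor (e.g. a R c).
Reflexive (axiom T): no — a is not related to itself.
Transitive (axiom 4): no — a R c and c R b, but not a R b.
Euclidean (axiom 5): no — c R d and c R b, but not d R b.
So F validates K, D; T would additionally require R to be reflexive. The strongest is D.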